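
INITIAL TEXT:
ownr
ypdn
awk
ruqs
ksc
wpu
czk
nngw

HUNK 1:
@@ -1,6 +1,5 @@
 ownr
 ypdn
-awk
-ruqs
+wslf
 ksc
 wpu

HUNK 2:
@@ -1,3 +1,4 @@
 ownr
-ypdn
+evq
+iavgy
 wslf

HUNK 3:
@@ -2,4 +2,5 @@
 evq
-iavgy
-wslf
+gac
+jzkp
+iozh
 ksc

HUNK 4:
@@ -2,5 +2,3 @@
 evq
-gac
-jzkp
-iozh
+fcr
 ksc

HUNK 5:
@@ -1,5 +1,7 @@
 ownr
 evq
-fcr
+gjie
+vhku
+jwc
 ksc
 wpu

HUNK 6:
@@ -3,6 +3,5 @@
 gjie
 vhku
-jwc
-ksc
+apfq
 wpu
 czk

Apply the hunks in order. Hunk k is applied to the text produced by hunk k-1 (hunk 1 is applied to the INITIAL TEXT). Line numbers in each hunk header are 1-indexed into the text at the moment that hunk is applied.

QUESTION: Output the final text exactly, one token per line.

Hunk 1: at line 1 remove [awk,ruqs] add [wslf] -> 7 lines: ownr ypdn wslf ksc wpu czk nngw
Hunk 2: at line 1 remove [ypdn] add [evq,iavgy] -> 8 lines: ownr evq iavgy wslf ksc wpu czk nngw
Hunk 3: at line 2 remove [iavgy,wslf] add [gac,jzkp,iozh] -> 9 lines: ownr evq gac jzkp iozh ksc wpu czk nngw
Hunk 4: at line 2 remove [gac,jzkp,iozh] add [fcr] -> 7 lines: ownr evq fcr ksc wpu czk nngw
Hunk 5: at line 1 remove [fcr] add [gjie,vhku,jwc] -> 9 lines: ownr evq gjie vhku jwc ksc wpu czk nngw
Hunk 6: at line 3 remove [jwc,ksc] add [apfq] -> 8 lines: ownr evq gjie vhku apfq wpu czk nngw

Answer: ownr
evq
gjie
vhku
apfq
wpu
czk
nngw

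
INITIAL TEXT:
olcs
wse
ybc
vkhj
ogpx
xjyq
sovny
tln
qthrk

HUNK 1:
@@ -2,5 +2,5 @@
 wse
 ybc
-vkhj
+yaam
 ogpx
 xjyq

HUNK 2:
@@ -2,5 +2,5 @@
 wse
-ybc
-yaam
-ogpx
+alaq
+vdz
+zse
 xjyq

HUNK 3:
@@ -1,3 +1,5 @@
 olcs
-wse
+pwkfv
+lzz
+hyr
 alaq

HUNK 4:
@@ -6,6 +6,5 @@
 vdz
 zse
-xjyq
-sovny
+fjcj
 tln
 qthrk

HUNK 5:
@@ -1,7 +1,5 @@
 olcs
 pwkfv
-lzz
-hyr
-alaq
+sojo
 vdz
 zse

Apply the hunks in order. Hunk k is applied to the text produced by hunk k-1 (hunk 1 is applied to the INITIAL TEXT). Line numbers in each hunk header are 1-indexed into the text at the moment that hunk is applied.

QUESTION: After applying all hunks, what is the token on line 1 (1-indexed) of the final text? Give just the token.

Hunk 1: at line 2 remove [vkhj] add [yaam] -> 9 lines: olcs wse ybc yaam ogpx xjyq sovny tln qthrk
Hunk 2: at line 2 remove [ybc,yaam,ogpx] add [alaq,vdz,zse] -> 9 lines: olcs wse alaq vdz zse xjyq sovny tln qthrk
Hunk 3: at line 1 remove [wse] add [pwkfv,lzz,hyr] -> 11 lines: olcs pwkfv lzz hyr alaq vdz zse xjyq sovny tln qthrk
Hunk 4: at line 6 remove [xjyq,sovny] add [fjcj] -> 10 lines: olcs pwkfv lzz hyr alaq vdz zse fjcj tln qthrk
Hunk 5: at line 1 remove [lzz,hyr,alaq] add [sojo] -> 8 lines: olcs pwkfv sojo vdz zse fjcj tln qthrk
Final line 1: olcs

Answer: olcs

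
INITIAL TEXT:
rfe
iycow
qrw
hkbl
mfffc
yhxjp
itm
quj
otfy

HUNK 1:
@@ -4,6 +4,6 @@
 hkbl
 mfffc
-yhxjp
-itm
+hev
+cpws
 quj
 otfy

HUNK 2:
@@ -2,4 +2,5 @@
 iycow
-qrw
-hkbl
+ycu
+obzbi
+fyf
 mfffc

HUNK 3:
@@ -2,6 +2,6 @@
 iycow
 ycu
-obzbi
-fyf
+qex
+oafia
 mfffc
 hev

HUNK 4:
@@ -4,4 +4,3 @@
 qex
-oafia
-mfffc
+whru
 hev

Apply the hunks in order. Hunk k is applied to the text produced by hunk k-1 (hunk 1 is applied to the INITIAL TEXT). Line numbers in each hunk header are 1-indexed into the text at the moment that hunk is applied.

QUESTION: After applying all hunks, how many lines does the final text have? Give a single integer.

Answer: 9

Derivation:
Hunk 1: at line 4 remove [yhxjp,itm] add [hev,cpws] -> 9 lines: rfe iycow qrw hkbl mfffc hev cpws quj otfy
Hunk 2: at line 2 remove [qrw,hkbl] add [ycu,obzbi,fyf] -> 10 lines: rfe iycow ycu obzbi fyf mfffc hev cpws quj otfy
Hunk 3: at line 2 remove [obzbi,fyf] add [qex,oafia] -> 10 lines: rfe iycow ycu qex oafia mfffc hev cpws quj otfy
Hunk 4: at line 4 remove [oafia,mfffc] add [whru] -> 9 lines: rfe iycow ycu qex whru hev cpws quj otfy
Final line count: 9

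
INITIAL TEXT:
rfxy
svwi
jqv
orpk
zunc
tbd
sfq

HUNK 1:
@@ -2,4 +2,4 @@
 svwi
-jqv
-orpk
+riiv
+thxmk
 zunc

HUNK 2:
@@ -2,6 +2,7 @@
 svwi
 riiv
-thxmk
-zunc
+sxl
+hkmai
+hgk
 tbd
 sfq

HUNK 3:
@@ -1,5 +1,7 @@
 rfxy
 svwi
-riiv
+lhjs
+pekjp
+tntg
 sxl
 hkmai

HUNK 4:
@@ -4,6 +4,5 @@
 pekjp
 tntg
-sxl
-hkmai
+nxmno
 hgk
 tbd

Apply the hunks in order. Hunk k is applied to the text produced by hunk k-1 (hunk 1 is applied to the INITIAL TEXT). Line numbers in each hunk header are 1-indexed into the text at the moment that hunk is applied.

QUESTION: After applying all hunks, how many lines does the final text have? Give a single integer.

Hunk 1: at line 2 remove [jqv,orpk] add [riiv,thxmk] -> 7 lines: rfxy svwi riiv thxmk zunc tbd sfq
Hunk 2: at line 2 remove [thxmk,zunc] add [sxl,hkmai,hgk] -> 8 lines: rfxy svwi riiv sxl hkmai hgk tbd sfq
Hunk 3: at line 1 remove [riiv] add [lhjs,pekjp,tntg] -> 10 lines: rfxy svwi lhjs pekjp tntg sxl hkmai hgk tbd sfq
Hunk 4: at line 4 remove [sxl,hkmai] add [nxmno] -> 9 lines: rfxy svwi lhjs pekjp tntg nxmno hgk tbd sfq
Final line count: 9

Answer: 9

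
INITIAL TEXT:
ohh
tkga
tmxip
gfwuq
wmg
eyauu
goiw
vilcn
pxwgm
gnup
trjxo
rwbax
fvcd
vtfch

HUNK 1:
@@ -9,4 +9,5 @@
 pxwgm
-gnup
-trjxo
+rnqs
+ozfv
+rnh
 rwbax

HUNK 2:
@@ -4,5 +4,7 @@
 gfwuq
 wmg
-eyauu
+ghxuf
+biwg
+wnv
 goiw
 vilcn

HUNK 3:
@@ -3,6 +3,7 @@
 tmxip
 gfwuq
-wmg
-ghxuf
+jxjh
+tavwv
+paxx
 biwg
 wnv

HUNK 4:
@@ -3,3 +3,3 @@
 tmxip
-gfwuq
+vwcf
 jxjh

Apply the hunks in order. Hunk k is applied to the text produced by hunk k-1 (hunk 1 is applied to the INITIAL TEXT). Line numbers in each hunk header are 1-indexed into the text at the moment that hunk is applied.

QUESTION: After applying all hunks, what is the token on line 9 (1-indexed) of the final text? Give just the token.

Hunk 1: at line 9 remove [gnup,trjxo] add [rnqs,ozfv,rnh] -> 15 lines: ohh tkga tmxip gfwuq wmg eyauu goiw vilcn pxwgm rnqs ozfv rnh rwbax fvcd vtfch
Hunk 2: at line 4 remove [eyauu] add [ghxuf,biwg,wnv] -> 17 lines: ohh tkga tmxip gfwuq wmg ghxuf biwg wnv goiw vilcn pxwgm rnqs ozfv rnh rwbax fvcd vtfch
Hunk 3: at line 3 remove [wmg,ghxuf] add [jxjh,tavwv,paxx] -> 18 lines: ohh tkga tmxip gfwuq jxjh tavwv paxx biwg wnv goiw vilcn pxwgm rnqs ozfv rnh rwbax fvcd vtfch
Hunk 4: at line 3 remove [gfwuq] add [vwcf] -> 18 lines: ohh tkga tmxip vwcf jxjh tavwv paxx biwg wnv goiw vilcn pxwgm rnqs ozfv rnh rwbax fvcd vtfch
Final line 9: wnv

Answer: wnv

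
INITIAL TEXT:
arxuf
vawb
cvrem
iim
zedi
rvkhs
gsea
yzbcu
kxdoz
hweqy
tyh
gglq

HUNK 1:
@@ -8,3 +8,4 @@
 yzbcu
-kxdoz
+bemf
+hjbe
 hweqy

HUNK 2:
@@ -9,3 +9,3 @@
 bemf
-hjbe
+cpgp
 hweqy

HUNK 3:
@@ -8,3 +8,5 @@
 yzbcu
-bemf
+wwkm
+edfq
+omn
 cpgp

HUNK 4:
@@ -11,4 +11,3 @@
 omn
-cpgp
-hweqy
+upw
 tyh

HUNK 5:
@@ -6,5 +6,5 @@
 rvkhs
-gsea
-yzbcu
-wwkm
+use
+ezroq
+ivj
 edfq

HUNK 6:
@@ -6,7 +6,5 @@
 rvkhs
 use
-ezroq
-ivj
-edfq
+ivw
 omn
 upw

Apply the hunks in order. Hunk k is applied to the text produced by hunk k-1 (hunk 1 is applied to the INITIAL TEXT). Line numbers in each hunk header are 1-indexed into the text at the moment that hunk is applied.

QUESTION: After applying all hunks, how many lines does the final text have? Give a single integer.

Hunk 1: at line 8 remove [kxdoz] add [bemf,hjbe] -> 13 lines: arxuf vawb cvrem iim zedi rvkhs gsea yzbcu bemf hjbe hweqy tyh gglq
Hunk 2: at line 9 remove [hjbe] add [cpgp] -> 13 lines: arxuf vawb cvrem iim zedi rvkhs gsea yzbcu bemf cpgp hweqy tyh gglq
Hunk 3: at line 8 remove [bemf] add [wwkm,edfq,omn] -> 15 lines: arxuf vawb cvrem iim zedi rvkhs gsea yzbcu wwkm edfq omn cpgp hweqy tyh gglq
Hunk 4: at line 11 remove [cpgp,hweqy] add [upw] -> 14 lines: arxuf vawb cvrem iim zedi rvkhs gsea yzbcu wwkm edfq omn upw tyh gglq
Hunk 5: at line 6 remove [gsea,yzbcu,wwkm] add [use,ezroq,ivj] -> 14 lines: arxuf vawb cvrem iim zedi rvkhs use ezroq ivj edfq omn upw tyh gglq
Hunk 6: at line 6 remove [ezroq,ivj,edfq] add [ivw] -> 12 lines: arxuf vawb cvrem iim zedi rvkhs use ivw omn upw tyh gglq
Final line count: 12

Answer: 12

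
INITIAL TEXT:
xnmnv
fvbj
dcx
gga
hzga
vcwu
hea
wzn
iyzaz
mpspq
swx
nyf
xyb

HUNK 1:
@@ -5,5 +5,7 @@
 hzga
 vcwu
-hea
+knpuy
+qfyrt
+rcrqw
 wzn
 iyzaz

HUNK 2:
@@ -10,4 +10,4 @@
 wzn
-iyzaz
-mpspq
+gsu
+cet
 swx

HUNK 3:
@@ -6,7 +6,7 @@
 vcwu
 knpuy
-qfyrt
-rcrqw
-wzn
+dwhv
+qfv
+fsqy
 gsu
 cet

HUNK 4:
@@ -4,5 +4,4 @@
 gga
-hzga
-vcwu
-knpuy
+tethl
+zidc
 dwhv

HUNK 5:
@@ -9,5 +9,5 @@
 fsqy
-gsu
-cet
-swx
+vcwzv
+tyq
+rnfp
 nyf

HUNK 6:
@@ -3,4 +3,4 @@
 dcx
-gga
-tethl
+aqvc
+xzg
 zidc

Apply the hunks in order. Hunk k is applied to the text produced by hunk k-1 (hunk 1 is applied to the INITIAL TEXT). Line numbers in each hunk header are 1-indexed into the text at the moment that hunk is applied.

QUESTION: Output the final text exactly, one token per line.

Answer: xnmnv
fvbj
dcx
aqvc
xzg
zidc
dwhv
qfv
fsqy
vcwzv
tyq
rnfp
nyf
xyb

Derivation:
Hunk 1: at line 5 remove [hea] add [knpuy,qfyrt,rcrqw] -> 15 lines: xnmnv fvbj dcx gga hzga vcwu knpuy qfyrt rcrqw wzn iyzaz mpspq swx nyf xyb
Hunk 2: at line 10 remove [iyzaz,mpspq] add [gsu,cet] -> 15 lines: xnmnv fvbj dcx gga hzga vcwu knpuy qfyrt rcrqw wzn gsu cet swx nyf xyb
Hunk 3: at line 6 remove [qfyrt,rcrqw,wzn] add [dwhv,qfv,fsqy] -> 15 lines: xnmnv fvbj dcx gga hzga vcwu knpuy dwhv qfv fsqy gsu cet swx nyf xyb
Hunk 4: at line 4 remove [hzga,vcwu,knpuy] add [tethl,zidc] -> 14 lines: xnmnv fvbj dcx gga tethl zidc dwhv qfv fsqy gsu cet swx nyf xyb
Hunk 5: at line 9 remove [gsu,cet,swx] add [vcwzv,tyq,rnfp] -> 14 lines: xnmnv fvbj dcx gga tethl zidc dwhv qfv fsqy vcwzv tyq rnfp nyf xyb
Hunk 6: at line 3 remove [gga,tethl] add [aqvc,xzg] -> 14 lines: xnmnv fvbj dcx aqvc xzg zidc dwhv qfv fsqy vcwzv tyq rnfp nyf xyb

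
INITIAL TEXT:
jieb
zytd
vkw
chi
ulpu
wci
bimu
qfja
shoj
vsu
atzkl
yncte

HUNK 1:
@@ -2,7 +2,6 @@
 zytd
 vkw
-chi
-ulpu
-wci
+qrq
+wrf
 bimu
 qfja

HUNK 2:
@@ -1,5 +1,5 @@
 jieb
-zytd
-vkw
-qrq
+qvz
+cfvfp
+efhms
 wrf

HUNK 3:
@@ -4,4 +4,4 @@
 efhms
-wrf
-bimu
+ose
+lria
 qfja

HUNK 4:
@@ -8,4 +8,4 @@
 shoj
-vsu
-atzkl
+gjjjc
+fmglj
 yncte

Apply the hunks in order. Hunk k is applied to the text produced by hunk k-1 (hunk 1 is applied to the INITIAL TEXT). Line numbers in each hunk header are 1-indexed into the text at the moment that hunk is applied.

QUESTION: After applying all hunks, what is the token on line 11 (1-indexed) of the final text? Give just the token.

Answer: yncte

Derivation:
Hunk 1: at line 2 remove [chi,ulpu,wci] add [qrq,wrf] -> 11 lines: jieb zytd vkw qrq wrf bimu qfja shoj vsu atzkl yncte
Hunk 2: at line 1 remove [zytd,vkw,qrq] add [qvz,cfvfp,efhms] -> 11 lines: jieb qvz cfvfp efhms wrf bimu qfja shoj vsu atzkl yncte
Hunk 3: at line 4 remove [wrf,bimu] add [ose,lria] -> 11 lines: jieb qvz cfvfp efhms ose lria qfja shoj vsu atzkl yncte
Hunk 4: at line 8 remove [vsu,atzkl] add [gjjjc,fmglj] -> 11 lines: jieb qvz cfvfp efhms ose lria qfja shoj gjjjc fmglj yncte
Final line 11: yncte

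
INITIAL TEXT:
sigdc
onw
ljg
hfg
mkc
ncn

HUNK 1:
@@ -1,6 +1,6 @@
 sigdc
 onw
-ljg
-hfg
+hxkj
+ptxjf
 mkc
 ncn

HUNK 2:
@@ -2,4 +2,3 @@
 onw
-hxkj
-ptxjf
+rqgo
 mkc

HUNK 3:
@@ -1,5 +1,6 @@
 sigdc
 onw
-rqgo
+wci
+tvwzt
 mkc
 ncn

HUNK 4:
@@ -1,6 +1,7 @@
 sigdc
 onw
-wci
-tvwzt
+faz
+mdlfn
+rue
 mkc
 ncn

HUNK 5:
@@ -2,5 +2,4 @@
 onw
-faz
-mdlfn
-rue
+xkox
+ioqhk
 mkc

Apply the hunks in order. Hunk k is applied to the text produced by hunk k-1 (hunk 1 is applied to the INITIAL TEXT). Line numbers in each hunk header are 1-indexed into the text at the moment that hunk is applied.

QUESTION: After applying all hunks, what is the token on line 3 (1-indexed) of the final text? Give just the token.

Hunk 1: at line 1 remove [ljg,hfg] add [hxkj,ptxjf] -> 6 lines: sigdc onw hxkj ptxjf mkc ncn
Hunk 2: at line 2 remove [hxkj,ptxjf] add [rqgo] -> 5 lines: sigdc onw rqgo mkc ncn
Hunk 3: at line 1 remove [rqgo] add [wci,tvwzt] -> 6 lines: sigdc onw wci tvwzt mkc ncn
Hunk 4: at line 1 remove [wci,tvwzt] add [faz,mdlfn,rue] -> 7 lines: sigdc onw faz mdlfn rue mkc ncn
Hunk 5: at line 2 remove [faz,mdlfn,rue] add [xkox,ioqhk] -> 6 lines: sigdc onw xkox ioqhk mkc ncn
Final line 3: xkox

Answer: xkox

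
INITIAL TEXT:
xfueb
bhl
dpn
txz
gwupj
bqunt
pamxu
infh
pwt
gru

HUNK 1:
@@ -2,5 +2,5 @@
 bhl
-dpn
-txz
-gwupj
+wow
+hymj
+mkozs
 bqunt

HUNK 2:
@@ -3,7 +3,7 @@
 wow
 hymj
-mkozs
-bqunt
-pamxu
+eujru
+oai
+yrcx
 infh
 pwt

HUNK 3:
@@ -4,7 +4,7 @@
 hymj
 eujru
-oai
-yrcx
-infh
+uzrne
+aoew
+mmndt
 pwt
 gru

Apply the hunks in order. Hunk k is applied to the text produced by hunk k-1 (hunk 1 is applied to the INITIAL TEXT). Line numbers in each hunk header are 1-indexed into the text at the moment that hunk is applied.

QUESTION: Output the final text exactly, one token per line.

Answer: xfueb
bhl
wow
hymj
eujru
uzrne
aoew
mmndt
pwt
gru

Derivation:
Hunk 1: at line 2 remove [dpn,txz,gwupj] add [wow,hymj,mkozs] -> 10 lines: xfueb bhl wow hymj mkozs bqunt pamxu infh pwt gru
Hunk 2: at line 3 remove [mkozs,bqunt,pamxu] add [eujru,oai,yrcx] -> 10 lines: xfueb bhl wow hymj eujru oai yrcx infh pwt gru
Hunk 3: at line 4 remove [oai,yrcx,infh] add [uzrne,aoew,mmndt] -> 10 lines: xfueb bhl wow hymj eujru uzrne aoew mmndt pwt gru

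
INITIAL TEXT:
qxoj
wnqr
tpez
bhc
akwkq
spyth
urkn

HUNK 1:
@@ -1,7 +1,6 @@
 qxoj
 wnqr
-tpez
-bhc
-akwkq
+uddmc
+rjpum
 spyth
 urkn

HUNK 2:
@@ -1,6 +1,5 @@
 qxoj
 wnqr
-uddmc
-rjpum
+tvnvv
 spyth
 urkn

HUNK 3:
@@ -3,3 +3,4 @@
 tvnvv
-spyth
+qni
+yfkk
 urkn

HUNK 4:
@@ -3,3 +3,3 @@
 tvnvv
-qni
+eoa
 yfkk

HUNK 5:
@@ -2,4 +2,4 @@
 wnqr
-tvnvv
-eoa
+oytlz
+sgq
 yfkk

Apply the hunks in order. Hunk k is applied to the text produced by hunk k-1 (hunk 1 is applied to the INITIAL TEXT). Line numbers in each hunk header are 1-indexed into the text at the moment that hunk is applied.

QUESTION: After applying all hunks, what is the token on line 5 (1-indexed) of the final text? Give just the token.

Answer: yfkk

Derivation:
Hunk 1: at line 1 remove [tpez,bhc,akwkq] add [uddmc,rjpum] -> 6 lines: qxoj wnqr uddmc rjpum spyth urkn
Hunk 2: at line 1 remove [uddmc,rjpum] add [tvnvv] -> 5 lines: qxoj wnqr tvnvv spyth urkn
Hunk 3: at line 3 remove [spyth] add [qni,yfkk] -> 6 lines: qxoj wnqr tvnvv qni yfkk urkn
Hunk 4: at line 3 remove [qni] add [eoa] -> 6 lines: qxoj wnqr tvnvv eoa yfkk urkn
Hunk 5: at line 2 remove [tvnvv,eoa] add [oytlz,sgq] -> 6 lines: qxoj wnqr oytlz sgq yfkk urkn
Final line 5: yfkk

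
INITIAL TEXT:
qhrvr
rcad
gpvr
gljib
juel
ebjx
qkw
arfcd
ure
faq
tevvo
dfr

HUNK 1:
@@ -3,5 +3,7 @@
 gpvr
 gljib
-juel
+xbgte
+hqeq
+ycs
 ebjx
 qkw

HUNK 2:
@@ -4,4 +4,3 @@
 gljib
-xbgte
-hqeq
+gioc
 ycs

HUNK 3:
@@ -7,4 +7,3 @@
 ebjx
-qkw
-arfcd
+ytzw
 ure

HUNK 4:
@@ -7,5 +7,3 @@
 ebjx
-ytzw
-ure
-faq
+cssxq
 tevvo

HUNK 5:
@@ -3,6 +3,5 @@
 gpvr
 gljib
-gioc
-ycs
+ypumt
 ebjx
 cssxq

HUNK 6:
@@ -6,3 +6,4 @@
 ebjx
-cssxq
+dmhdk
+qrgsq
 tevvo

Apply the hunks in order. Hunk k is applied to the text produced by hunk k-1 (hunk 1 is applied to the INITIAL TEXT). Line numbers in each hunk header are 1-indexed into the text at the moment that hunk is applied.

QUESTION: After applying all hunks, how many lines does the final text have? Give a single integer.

Hunk 1: at line 3 remove [juel] add [xbgte,hqeq,ycs] -> 14 lines: qhrvr rcad gpvr gljib xbgte hqeq ycs ebjx qkw arfcd ure faq tevvo dfr
Hunk 2: at line 4 remove [xbgte,hqeq] add [gioc] -> 13 lines: qhrvr rcad gpvr gljib gioc ycs ebjx qkw arfcd ure faq tevvo dfr
Hunk 3: at line 7 remove [qkw,arfcd] add [ytzw] -> 12 lines: qhrvr rcad gpvr gljib gioc ycs ebjx ytzw ure faq tevvo dfr
Hunk 4: at line 7 remove [ytzw,ure,faq] add [cssxq] -> 10 lines: qhrvr rcad gpvr gljib gioc ycs ebjx cssxq tevvo dfr
Hunk 5: at line 3 remove [gioc,ycs] add [ypumt] -> 9 lines: qhrvr rcad gpvr gljib ypumt ebjx cssxq tevvo dfr
Hunk 6: at line 6 remove [cssxq] add [dmhdk,qrgsq] -> 10 lines: qhrvr rcad gpvr gljib ypumt ebjx dmhdk qrgsq tevvo dfr
Final line count: 10

Answer: 10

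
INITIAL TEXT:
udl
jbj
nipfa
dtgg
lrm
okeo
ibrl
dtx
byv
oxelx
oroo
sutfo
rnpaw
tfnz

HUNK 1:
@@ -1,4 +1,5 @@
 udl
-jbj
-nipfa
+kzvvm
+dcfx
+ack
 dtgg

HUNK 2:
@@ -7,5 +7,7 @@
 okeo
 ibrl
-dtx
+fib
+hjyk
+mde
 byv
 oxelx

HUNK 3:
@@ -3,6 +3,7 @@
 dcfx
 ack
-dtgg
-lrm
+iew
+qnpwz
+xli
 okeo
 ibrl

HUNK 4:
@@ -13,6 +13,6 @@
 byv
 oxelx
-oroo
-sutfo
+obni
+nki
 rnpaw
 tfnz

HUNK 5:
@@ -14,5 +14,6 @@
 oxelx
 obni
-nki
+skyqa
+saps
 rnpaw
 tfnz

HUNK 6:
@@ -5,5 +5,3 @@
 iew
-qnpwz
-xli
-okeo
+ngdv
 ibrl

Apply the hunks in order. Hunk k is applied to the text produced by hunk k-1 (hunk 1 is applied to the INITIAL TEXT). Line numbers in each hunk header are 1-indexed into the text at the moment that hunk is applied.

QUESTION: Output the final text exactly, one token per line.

Answer: udl
kzvvm
dcfx
ack
iew
ngdv
ibrl
fib
hjyk
mde
byv
oxelx
obni
skyqa
saps
rnpaw
tfnz

Derivation:
Hunk 1: at line 1 remove [jbj,nipfa] add [kzvvm,dcfx,ack] -> 15 lines: udl kzvvm dcfx ack dtgg lrm okeo ibrl dtx byv oxelx oroo sutfo rnpaw tfnz
Hunk 2: at line 7 remove [dtx] add [fib,hjyk,mde] -> 17 lines: udl kzvvm dcfx ack dtgg lrm okeo ibrl fib hjyk mde byv oxelx oroo sutfo rnpaw tfnz
Hunk 3: at line 3 remove [dtgg,lrm] add [iew,qnpwz,xli] -> 18 lines: udl kzvvm dcfx ack iew qnpwz xli okeo ibrl fib hjyk mde byv oxelx oroo sutfo rnpaw tfnz
Hunk 4: at line 13 remove [oroo,sutfo] add [obni,nki] -> 18 lines: udl kzvvm dcfx ack iew qnpwz xli okeo ibrl fib hjyk mde byv oxelx obni nki rnpaw tfnz
Hunk 5: at line 14 remove [nki] add [skyqa,saps] -> 19 lines: udl kzvvm dcfx ack iew qnpwz xli okeo ibrl fib hjyk mde byv oxelx obni skyqa saps rnpaw tfnz
Hunk 6: at line 5 remove [qnpwz,xli,okeo] add [ngdv] -> 17 lines: udl kzvvm dcfx ack iew ngdv ibrl fib hjyk mde byv oxelx obni skyqa saps rnpaw tfnz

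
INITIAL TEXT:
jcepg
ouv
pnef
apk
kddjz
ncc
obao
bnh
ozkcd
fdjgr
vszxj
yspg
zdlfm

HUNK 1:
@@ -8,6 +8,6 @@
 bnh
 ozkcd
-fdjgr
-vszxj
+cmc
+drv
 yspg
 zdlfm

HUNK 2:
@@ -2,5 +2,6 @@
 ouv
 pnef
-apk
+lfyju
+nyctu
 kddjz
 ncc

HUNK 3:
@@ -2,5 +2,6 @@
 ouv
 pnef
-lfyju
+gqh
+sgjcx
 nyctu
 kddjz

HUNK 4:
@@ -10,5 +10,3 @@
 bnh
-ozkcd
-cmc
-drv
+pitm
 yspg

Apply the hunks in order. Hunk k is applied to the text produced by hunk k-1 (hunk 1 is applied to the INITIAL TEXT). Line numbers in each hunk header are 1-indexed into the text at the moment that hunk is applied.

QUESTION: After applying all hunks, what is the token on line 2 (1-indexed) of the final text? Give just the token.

Hunk 1: at line 8 remove [fdjgr,vszxj] add [cmc,drv] -> 13 lines: jcepg ouv pnef apk kddjz ncc obao bnh ozkcd cmc drv yspg zdlfm
Hunk 2: at line 2 remove [apk] add [lfyju,nyctu] -> 14 lines: jcepg ouv pnef lfyju nyctu kddjz ncc obao bnh ozkcd cmc drv yspg zdlfm
Hunk 3: at line 2 remove [lfyju] add [gqh,sgjcx] -> 15 lines: jcepg ouv pnef gqh sgjcx nyctu kddjz ncc obao bnh ozkcd cmc drv yspg zdlfm
Hunk 4: at line 10 remove [ozkcd,cmc,drv] add [pitm] -> 13 lines: jcepg ouv pnef gqh sgjcx nyctu kddjz ncc obao bnh pitm yspg zdlfm
Final line 2: ouv

Answer: ouv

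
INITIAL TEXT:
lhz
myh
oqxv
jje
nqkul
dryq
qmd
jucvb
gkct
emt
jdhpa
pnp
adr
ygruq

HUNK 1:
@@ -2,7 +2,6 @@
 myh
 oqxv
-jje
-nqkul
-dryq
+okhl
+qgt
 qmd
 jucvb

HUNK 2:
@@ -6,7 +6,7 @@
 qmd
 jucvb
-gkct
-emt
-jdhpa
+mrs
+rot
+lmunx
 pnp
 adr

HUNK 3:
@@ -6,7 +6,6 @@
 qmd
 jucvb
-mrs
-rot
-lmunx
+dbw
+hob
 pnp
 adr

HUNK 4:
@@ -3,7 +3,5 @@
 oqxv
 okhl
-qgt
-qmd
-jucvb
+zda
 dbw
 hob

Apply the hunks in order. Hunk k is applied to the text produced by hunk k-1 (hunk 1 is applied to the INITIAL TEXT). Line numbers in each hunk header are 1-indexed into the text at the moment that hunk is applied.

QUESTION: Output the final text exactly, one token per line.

Answer: lhz
myh
oqxv
okhl
zda
dbw
hob
pnp
adr
ygruq

Derivation:
Hunk 1: at line 2 remove [jje,nqkul,dryq] add [okhl,qgt] -> 13 lines: lhz myh oqxv okhl qgt qmd jucvb gkct emt jdhpa pnp adr ygruq
Hunk 2: at line 6 remove [gkct,emt,jdhpa] add [mrs,rot,lmunx] -> 13 lines: lhz myh oqxv okhl qgt qmd jucvb mrs rot lmunx pnp adr ygruq
Hunk 3: at line 6 remove [mrs,rot,lmunx] add [dbw,hob] -> 12 lines: lhz myh oqxv okhl qgt qmd jucvb dbw hob pnp adr ygruq
Hunk 4: at line 3 remove [qgt,qmd,jucvb] add [zda] -> 10 lines: lhz myh oqxv okhl zda dbw hob pnp adr ygruq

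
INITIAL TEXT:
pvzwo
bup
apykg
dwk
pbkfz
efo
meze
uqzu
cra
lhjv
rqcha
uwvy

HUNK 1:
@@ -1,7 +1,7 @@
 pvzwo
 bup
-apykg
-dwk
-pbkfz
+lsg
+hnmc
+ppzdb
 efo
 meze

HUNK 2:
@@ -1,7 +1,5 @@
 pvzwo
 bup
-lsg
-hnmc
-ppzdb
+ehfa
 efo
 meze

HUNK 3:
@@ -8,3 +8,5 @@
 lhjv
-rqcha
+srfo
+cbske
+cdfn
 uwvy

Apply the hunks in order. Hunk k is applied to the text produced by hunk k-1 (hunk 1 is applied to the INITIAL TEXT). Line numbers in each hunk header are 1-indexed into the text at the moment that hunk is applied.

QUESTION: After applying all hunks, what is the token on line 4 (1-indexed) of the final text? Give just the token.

Answer: efo

Derivation:
Hunk 1: at line 1 remove [apykg,dwk,pbkfz] add [lsg,hnmc,ppzdb] -> 12 lines: pvzwo bup lsg hnmc ppzdb efo meze uqzu cra lhjv rqcha uwvy
Hunk 2: at line 1 remove [lsg,hnmc,ppzdb] add [ehfa] -> 10 lines: pvzwo bup ehfa efo meze uqzu cra lhjv rqcha uwvy
Hunk 3: at line 8 remove [rqcha] add [srfo,cbske,cdfn] -> 12 lines: pvzwo bup ehfa efo meze uqzu cra lhjv srfo cbske cdfn uwvy
Final line 4: efo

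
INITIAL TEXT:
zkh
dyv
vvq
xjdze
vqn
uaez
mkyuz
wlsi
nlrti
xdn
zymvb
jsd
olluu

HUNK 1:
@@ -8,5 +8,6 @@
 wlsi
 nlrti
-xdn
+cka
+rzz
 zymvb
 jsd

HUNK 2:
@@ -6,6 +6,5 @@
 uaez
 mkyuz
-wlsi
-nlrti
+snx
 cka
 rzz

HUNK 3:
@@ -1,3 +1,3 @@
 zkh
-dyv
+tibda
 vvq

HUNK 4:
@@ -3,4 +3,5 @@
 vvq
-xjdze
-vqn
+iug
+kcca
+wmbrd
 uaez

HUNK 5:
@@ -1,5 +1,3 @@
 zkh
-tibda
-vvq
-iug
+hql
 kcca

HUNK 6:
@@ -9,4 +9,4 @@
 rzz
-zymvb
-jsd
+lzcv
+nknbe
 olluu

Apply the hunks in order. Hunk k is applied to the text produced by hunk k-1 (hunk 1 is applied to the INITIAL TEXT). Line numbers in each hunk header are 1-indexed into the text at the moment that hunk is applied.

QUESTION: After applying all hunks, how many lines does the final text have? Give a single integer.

Hunk 1: at line 8 remove [xdn] add [cka,rzz] -> 14 lines: zkh dyv vvq xjdze vqn uaez mkyuz wlsi nlrti cka rzz zymvb jsd olluu
Hunk 2: at line 6 remove [wlsi,nlrti] add [snx] -> 13 lines: zkh dyv vvq xjdze vqn uaez mkyuz snx cka rzz zymvb jsd olluu
Hunk 3: at line 1 remove [dyv] add [tibda] -> 13 lines: zkh tibda vvq xjdze vqn uaez mkyuz snx cka rzz zymvb jsd olluu
Hunk 4: at line 3 remove [xjdze,vqn] add [iug,kcca,wmbrd] -> 14 lines: zkh tibda vvq iug kcca wmbrd uaez mkyuz snx cka rzz zymvb jsd olluu
Hunk 5: at line 1 remove [tibda,vvq,iug] add [hql] -> 12 lines: zkh hql kcca wmbrd uaez mkyuz snx cka rzz zymvb jsd olluu
Hunk 6: at line 9 remove [zymvb,jsd] add [lzcv,nknbe] -> 12 lines: zkh hql kcca wmbrd uaez mkyuz snx cka rzz lzcv nknbe olluu
Final line count: 12

Answer: 12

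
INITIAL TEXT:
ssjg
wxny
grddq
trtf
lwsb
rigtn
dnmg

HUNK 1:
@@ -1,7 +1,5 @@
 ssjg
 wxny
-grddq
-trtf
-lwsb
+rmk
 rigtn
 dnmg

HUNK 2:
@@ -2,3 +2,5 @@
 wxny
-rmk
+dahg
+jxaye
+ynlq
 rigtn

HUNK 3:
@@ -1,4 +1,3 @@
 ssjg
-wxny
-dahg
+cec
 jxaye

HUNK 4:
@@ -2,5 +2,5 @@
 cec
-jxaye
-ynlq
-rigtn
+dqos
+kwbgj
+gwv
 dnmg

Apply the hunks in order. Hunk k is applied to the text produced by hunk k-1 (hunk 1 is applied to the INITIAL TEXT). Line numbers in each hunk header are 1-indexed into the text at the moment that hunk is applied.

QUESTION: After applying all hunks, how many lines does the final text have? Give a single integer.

Answer: 6

Derivation:
Hunk 1: at line 1 remove [grddq,trtf,lwsb] add [rmk] -> 5 lines: ssjg wxny rmk rigtn dnmg
Hunk 2: at line 2 remove [rmk] add [dahg,jxaye,ynlq] -> 7 lines: ssjg wxny dahg jxaye ynlq rigtn dnmg
Hunk 3: at line 1 remove [wxny,dahg] add [cec] -> 6 lines: ssjg cec jxaye ynlq rigtn dnmg
Hunk 4: at line 2 remove [jxaye,ynlq,rigtn] add [dqos,kwbgj,gwv] -> 6 lines: ssjg cec dqos kwbgj gwv dnmg
Final line count: 6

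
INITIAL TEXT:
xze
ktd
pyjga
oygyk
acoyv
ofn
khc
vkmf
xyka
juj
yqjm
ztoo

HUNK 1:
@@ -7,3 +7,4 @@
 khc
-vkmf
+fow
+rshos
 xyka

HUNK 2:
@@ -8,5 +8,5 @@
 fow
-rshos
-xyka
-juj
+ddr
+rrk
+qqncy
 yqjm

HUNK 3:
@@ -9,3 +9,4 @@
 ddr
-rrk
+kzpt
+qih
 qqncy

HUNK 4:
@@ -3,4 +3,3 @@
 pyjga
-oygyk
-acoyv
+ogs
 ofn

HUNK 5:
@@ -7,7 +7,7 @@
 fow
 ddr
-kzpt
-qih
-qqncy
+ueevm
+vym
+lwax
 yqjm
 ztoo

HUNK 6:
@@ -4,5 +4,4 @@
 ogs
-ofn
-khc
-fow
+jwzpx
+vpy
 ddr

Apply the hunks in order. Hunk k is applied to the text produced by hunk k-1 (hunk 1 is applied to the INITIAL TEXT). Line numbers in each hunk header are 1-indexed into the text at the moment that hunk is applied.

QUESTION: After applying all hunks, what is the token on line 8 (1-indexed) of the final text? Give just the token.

Hunk 1: at line 7 remove [vkmf] add [fow,rshos] -> 13 lines: xze ktd pyjga oygyk acoyv ofn khc fow rshos xyka juj yqjm ztoo
Hunk 2: at line 8 remove [rshos,xyka,juj] add [ddr,rrk,qqncy] -> 13 lines: xze ktd pyjga oygyk acoyv ofn khc fow ddr rrk qqncy yqjm ztoo
Hunk 3: at line 9 remove [rrk] add [kzpt,qih] -> 14 lines: xze ktd pyjga oygyk acoyv ofn khc fow ddr kzpt qih qqncy yqjm ztoo
Hunk 4: at line 3 remove [oygyk,acoyv] add [ogs] -> 13 lines: xze ktd pyjga ogs ofn khc fow ddr kzpt qih qqncy yqjm ztoo
Hunk 5: at line 7 remove [kzpt,qih,qqncy] add [ueevm,vym,lwax] -> 13 lines: xze ktd pyjga ogs ofn khc fow ddr ueevm vym lwax yqjm ztoo
Hunk 6: at line 4 remove [ofn,khc,fow] add [jwzpx,vpy] -> 12 lines: xze ktd pyjga ogs jwzpx vpy ddr ueevm vym lwax yqjm ztoo
Final line 8: ueevm

Answer: ueevm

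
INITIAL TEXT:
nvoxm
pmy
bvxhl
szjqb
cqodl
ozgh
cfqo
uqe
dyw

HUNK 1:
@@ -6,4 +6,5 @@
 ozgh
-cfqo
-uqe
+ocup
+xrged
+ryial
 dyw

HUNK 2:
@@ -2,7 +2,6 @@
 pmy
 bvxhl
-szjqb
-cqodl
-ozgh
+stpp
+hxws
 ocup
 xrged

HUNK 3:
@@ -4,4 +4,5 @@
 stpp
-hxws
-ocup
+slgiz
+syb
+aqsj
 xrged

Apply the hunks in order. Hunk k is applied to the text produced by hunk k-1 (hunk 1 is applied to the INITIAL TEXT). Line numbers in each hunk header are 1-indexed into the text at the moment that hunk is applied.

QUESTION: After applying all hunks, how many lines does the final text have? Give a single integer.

Hunk 1: at line 6 remove [cfqo,uqe] add [ocup,xrged,ryial] -> 10 lines: nvoxm pmy bvxhl szjqb cqodl ozgh ocup xrged ryial dyw
Hunk 2: at line 2 remove [szjqb,cqodl,ozgh] add [stpp,hxws] -> 9 lines: nvoxm pmy bvxhl stpp hxws ocup xrged ryial dyw
Hunk 3: at line 4 remove [hxws,ocup] add [slgiz,syb,aqsj] -> 10 lines: nvoxm pmy bvxhl stpp slgiz syb aqsj xrged ryial dyw
Final line count: 10

Answer: 10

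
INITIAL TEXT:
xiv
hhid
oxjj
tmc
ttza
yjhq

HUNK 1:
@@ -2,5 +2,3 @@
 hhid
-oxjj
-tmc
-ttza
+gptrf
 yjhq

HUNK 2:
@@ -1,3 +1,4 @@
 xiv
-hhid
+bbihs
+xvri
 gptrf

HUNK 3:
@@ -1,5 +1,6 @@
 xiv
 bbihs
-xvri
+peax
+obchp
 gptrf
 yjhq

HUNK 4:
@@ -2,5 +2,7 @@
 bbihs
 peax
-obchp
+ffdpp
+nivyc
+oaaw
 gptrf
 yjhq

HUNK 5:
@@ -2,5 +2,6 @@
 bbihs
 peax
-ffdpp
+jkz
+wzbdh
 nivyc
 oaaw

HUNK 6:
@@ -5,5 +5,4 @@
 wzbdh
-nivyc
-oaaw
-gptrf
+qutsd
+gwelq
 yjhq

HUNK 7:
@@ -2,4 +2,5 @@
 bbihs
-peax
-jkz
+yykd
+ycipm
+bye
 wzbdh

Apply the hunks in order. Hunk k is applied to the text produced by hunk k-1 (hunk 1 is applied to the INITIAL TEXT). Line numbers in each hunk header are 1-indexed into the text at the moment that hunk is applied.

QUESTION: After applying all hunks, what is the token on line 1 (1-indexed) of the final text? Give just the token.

Hunk 1: at line 2 remove [oxjj,tmc,ttza] add [gptrf] -> 4 lines: xiv hhid gptrf yjhq
Hunk 2: at line 1 remove [hhid] add [bbihs,xvri] -> 5 lines: xiv bbihs xvri gptrf yjhq
Hunk 3: at line 1 remove [xvri] add [peax,obchp] -> 6 lines: xiv bbihs peax obchp gptrf yjhq
Hunk 4: at line 2 remove [obchp] add [ffdpp,nivyc,oaaw] -> 8 lines: xiv bbihs peax ffdpp nivyc oaaw gptrf yjhq
Hunk 5: at line 2 remove [ffdpp] add [jkz,wzbdh] -> 9 lines: xiv bbihs peax jkz wzbdh nivyc oaaw gptrf yjhq
Hunk 6: at line 5 remove [nivyc,oaaw,gptrf] add [qutsd,gwelq] -> 8 lines: xiv bbihs peax jkz wzbdh qutsd gwelq yjhq
Hunk 7: at line 2 remove [peax,jkz] add [yykd,ycipm,bye] -> 9 lines: xiv bbihs yykd ycipm bye wzbdh qutsd gwelq yjhq
Final line 1: xiv

Answer: xiv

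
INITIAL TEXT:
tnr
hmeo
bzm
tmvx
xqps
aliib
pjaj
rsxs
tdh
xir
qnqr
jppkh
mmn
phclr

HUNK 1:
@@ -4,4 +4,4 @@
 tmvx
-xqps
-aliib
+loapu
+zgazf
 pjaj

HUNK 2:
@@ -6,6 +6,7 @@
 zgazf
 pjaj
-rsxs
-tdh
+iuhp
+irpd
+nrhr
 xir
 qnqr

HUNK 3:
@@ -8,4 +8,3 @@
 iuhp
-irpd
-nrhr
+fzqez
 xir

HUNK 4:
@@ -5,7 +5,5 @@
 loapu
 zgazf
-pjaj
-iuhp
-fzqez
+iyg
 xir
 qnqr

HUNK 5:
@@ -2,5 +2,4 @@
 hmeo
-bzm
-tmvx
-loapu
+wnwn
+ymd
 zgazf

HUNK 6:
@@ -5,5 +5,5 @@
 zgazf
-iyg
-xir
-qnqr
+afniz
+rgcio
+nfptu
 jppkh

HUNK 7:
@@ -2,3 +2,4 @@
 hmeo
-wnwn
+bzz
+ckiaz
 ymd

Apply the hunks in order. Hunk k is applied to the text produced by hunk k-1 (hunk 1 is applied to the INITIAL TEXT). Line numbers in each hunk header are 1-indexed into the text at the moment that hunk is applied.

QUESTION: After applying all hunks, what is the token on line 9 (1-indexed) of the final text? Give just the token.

Hunk 1: at line 4 remove [xqps,aliib] add [loapu,zgazf] -> 14 lines: tnr hmeo bzm tmvx loapu zgazf pjaj rsxs tdh xir qnqr jppkh mmn phclr
Hunk 2: at line 6 remove [rsxs,tdh] add [iuhp,irpd,nrhr] -> 15 lines: tnr hmeo bzm tmvx loapu zgazf pjaj iuhp irpd nrhr xir qnqr jppkh mmn phclr
Hunk 3: at line 8 remove [irpd,nrhr] add [fzqez] -> 14 lines: tnr hmeo bzm tmvx loapu zgazf pjaj iuhp fzqez xir qnqr jppkh mmn phclr
Hunk 4: at line 5 remove [pjaj,iuhp,fzqez] add [iyg] -> 12 lines: tnr hmeo bzm tmvx loapu zgazf iyg xir qnqr jppkh mmn phclr
Hunk 5: at line 2 remove [bzm,tmvx,loapu] add [wnwn,ymd] -> 11 lines: tnr hmeo wnwn ymd zgazf iyg xir qnqr jppkh mmn phclr
Hunk 6: at line 5 remove [iyg,xir,qnqr] add [afniz,rgcio,nfptu] -> 11 lines: tnr hmeo wnwn ymd zgazf afniz rgcio nfptu jppkh mmn phclr
Hunk 7: at line 2 remove [wnwn] add [bzz,ckiaz] -> 12 lines: tnr hmeo bzz ckiaz ymd zgazf afniz rgcio nfptu jppkh mmn phclr
Final line 9: nfptu

Answer: nfptu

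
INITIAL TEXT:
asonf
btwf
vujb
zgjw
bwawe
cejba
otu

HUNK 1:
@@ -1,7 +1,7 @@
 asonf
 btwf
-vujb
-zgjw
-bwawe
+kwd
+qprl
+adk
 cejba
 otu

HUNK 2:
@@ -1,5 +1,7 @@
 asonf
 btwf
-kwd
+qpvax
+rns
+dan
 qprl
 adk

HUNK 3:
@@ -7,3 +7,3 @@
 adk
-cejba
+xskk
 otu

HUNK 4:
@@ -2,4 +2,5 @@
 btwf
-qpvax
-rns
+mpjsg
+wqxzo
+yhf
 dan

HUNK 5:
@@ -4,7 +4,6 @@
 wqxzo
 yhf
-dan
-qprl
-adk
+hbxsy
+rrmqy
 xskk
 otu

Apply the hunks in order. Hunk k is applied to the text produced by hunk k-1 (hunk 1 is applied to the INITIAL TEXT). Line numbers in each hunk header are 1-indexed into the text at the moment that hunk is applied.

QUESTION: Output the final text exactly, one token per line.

Answer: asonf
btwf
mpjsg
wqxzo
yhf
hbxsy
rrmqy
xskk
otu

Derivation:
Hunk 1: at line 1 remove [vujb,zgjw,bwawe] add [kwd,qprl,adk] -> 7 lines: asonf btwf kwd qprl adk cejba otu
Hunk 2: at line 1 remove [kwd] add [qpvax,rns,dan] -> 9 lines: asonf btwf qpvax rns dan qprl adk cejba otu
Hunk 3: at line 7 remove [cejba] add [xskk] -> 9 lines: asonf btwf qpvax rns dan qprl adk xskk otu
Hunk 4: at line 2 remove [qpvax,rns] add [mpjsg,wqxzo,yhf] -> 10 lines: asonf btwf mpjsg wqxzo yhf dan qprl adk xskk otu
Hunk 5: at line 4 remove [dan,qprl,adk] add [hbxsy,rrmqy] -> 9 lines: asonf btwf mpjsg wqxzo yhf hbxsy rrmqy xskk otu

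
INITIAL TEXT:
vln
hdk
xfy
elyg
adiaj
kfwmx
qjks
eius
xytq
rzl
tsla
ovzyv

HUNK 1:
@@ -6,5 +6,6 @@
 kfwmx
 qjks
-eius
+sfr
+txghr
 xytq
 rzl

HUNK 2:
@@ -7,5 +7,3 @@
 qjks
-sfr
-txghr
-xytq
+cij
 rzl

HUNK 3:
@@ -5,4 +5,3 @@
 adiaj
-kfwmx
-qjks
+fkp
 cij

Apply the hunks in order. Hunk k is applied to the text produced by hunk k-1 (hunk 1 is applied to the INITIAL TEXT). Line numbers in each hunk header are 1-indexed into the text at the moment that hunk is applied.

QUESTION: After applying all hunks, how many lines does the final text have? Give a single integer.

Hunk 1: at line 6 remove [eius] add [sfr,txghr] -> 13 lines: vln hdk xfy elyg adiaj kfwmx qjks sfr txghr xytq rzl tsla ovzyv
Hunk 2: at line 7 remove [sfr,txghr,xytq] add [cij] -> 11 lines: vln hdk xfy elyg adiaj kfwmx qjks cij rzl tsla ovzyv
Hunk 3: at line 5 remove [kfwmx,qjks] add [fkp] -> 10 lines: vln hdk xfy elyg adiaj fkp cij rzl tsla ovzyv
Final line count: 10

Answer: 10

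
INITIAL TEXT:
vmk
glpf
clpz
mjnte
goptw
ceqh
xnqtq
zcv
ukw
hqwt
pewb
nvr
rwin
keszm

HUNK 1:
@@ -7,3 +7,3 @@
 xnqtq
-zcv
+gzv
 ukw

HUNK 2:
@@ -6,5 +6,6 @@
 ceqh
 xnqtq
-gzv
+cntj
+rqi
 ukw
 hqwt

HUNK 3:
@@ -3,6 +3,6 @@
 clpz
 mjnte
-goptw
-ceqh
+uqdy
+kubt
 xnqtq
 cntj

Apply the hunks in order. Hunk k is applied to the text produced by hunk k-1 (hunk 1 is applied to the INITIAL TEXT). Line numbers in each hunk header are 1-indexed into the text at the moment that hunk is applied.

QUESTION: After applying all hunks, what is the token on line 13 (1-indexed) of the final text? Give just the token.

Hunk 1: at line 7 remove [zcv] add [gzv] -> 14 lines: vmk glpf clpz mjnte goptw ceqh xnqtq gzv ukw hqwt pewb nvr rwin keszm
Hunk 2: at line 6 remove [gzv] add [cntj,rqi] -> 15 lines: vmk glpf clpz mjnte goptw ceqh xnqtq cntj rqi ukw hqwt pewb nvr rwin keszm
Hunk 3: at line 3 remove [goptw,ceqh] add [uqdy,kubt] -> 15 lines: vmk glpf clpz mjnte uqdy kubt xnqtq cntj rqi ukw hqwt pewb nvr rwin keszm
Final line 13: nvr

Answer: nvr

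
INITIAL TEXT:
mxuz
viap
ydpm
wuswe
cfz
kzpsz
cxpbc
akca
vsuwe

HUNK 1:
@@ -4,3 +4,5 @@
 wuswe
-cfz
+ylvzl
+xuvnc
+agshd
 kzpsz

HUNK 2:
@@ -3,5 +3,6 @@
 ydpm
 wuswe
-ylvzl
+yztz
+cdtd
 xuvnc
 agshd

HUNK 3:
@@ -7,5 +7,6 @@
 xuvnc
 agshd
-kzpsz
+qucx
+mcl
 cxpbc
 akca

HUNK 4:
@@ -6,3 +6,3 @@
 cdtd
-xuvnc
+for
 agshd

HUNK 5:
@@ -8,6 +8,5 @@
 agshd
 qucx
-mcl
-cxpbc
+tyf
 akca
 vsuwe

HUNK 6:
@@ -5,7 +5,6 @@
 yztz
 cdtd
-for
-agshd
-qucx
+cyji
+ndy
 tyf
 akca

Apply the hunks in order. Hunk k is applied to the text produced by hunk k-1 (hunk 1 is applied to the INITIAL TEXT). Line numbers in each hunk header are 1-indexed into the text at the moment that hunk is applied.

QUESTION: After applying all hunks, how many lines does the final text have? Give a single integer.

Answer: 11

Derivation:
Hunk 1: at line 4 remove [cfz] add [ylvzl,xuvnc,agshd] -> 11 lines: mxuz viap ydpm wuswe ylvzl xuvnc agshd kzpsz cxpbc akca vsuwe
Hunk 2: at line 3 remove [ylvzl] add [yztz,cdtd] -> 12 lines: mxuz viap ydpm wuswe yztz cdtd xuvnc agshd kzpsz cxpbc akca vsuwe
Hunk 3: at line 7 remove [kzpsz] add [qucx,mcl] -> 13 lines: mxuz viap ydpm wuswe yztz cdtd xuvnc agshd qucx mcl cxpbc akca vsuwe
Hunk 4: at line 6 remove [xuvnc] add [for] -> 13 lines: mxuz viap ydpm wuswe yztz cdtd for agshd qucx mcl cxpbc akca vsuwe
Hunk 5: at line 8 remove [mcl,cxpbc] add [tyf] -> 12 lines: mxuz viap ydpm wuswe yztz cdtd for agshd qucx tyf akca vsuwe
Hunk 6: at line 5 remove [for,agshd,qucx] add [cyji,ndy] -> 11 lines: mxuz viap ydpm wuswe yztz cdtd cyji ndy tyf akca vsuwe
Final line count: 11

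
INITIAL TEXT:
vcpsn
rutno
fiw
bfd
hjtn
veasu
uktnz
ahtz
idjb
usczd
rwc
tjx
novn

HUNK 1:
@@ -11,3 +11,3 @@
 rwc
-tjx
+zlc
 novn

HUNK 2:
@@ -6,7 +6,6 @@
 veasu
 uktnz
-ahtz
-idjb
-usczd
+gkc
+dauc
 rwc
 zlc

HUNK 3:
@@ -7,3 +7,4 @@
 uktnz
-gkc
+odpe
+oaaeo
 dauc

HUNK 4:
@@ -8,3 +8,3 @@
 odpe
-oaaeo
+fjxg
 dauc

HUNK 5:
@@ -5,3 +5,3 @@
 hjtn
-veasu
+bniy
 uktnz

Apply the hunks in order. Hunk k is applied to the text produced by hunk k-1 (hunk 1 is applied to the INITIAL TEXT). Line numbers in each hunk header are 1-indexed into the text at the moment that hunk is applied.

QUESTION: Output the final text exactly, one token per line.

Hunk 1: at line 11 remove [tjx] add [zlc] -> 13 lines: vcpsn rutno fiw bfd hjtn veasu uktnz ahtz idjb usczd rwc zlc novn
Hunk 2: at line 6 remove [ahtz,idjb,usczd] add [gkc,dauc] -> 12 lines: vcpsn rutno fiw bfd hjtn veasu uktnz gkc dauc rwc zlc novn
Hunk 3: at line 7 remove [gkc] add [odpe,oaaeo] -> 13 lines: vcpsn rutno fiw bfd hjtn veasu uktnz odpe oaaeo dauc rwc zlc novn
Hunk 4: at line 8 remove [oaaeo] add [fjxg] -> 13 lines: vcpsn rutno fiw bfd hjtn veasu uktnz odpe fjxg dauc rwc zlc novn
Hunk 5: at line 5 remove [veasu] add [bniy] -> 13 lines: vcpsn rutno fiw bfd hjtn bniy uktnz odpe fjxg dauc rwc zlc novn

Answer: vcpsn
rutno
fiw
bfd
hjtn
bniy
uktnz
odpe
fjxg
dauc
rwc
zlc
novn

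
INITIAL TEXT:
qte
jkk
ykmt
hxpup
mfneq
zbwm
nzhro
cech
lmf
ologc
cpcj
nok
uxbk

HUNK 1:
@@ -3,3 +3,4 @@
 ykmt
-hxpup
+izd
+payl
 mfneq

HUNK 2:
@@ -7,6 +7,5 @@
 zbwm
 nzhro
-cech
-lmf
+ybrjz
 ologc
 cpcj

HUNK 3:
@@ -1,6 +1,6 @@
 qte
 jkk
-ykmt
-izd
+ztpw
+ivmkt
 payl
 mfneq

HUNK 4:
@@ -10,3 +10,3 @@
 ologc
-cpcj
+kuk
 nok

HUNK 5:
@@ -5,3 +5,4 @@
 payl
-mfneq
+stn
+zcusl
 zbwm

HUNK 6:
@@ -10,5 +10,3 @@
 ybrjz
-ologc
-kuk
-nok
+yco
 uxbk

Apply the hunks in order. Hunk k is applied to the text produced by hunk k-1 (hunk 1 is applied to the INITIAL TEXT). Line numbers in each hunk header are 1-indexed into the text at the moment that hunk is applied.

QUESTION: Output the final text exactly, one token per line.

Answer: qte
jkk
ztpw
ivmkt
payl
stn
zcusl
zbwm
nzhro
ybrjz
yco
uxbk

Derivation:
Hunk 1: at line 3 remove [hxpup] add [izd,payl] -> 14 lines: qte jkk ykmt izd payl mfneq zbwm nzhro cech lmf ologc cpcj nok uxbk
Hunk 2: at line 7 remove [cech,lmf] add [ybrjz] -> 13 lines: qte jkk ykmt izd payl mfneq zbwm nzhro ybrjz ologc cpcj nok uxbk
Hunk 3: at line 1 remove [ykmt,izd] add [ztpw,ivmkt] -> 13 lines: qte jkk ztpw ivmkt payl mfneq zbwm nzhro ybrjz ologc cpcj nok uxbk
Hunk 4: at line 10 remove [cpcj] add [kuk] -> 13 lines: qte jkk ztpw ivmkt payl mfneq zbwm nzhro ybrjz ologc kuk nok uxbk
Hunk 5: at line 5 remove [mfneq] add [stn,zcusl] -> 14 lines: qte jkk ztpw ivmkt payl stn zcusl zbwm nzhro ybrjz ologc kuk nok uxbk
Hunk 6: at line 10 remove [ologc,kuk,nok] add [yco] -> 12 lines: qte jkk ztpw ivmkt payl stn zcusl zbwm nzhro ybrjz yco uxbk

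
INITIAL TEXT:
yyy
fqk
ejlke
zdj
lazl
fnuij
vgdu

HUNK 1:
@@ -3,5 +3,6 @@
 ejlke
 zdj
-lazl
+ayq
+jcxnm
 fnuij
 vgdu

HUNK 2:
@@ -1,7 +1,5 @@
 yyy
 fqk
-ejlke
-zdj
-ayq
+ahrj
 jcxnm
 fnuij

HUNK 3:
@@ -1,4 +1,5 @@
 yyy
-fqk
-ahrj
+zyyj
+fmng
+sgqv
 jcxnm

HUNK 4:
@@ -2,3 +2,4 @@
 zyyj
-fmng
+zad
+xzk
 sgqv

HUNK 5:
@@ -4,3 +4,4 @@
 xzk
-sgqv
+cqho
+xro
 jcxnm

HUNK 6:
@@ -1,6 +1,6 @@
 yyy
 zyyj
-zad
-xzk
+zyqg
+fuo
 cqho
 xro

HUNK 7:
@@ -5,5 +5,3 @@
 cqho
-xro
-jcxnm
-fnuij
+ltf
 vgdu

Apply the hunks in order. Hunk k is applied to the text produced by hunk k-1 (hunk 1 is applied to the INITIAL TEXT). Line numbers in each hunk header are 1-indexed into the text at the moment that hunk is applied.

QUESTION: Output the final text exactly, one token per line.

Hunk 1: at line 3 remove [lazl] add [ayq,jcxnm] -> 8 lines: yyy fqk ejlke zdj ayq jcxnm fnuij vgdu
Hunk 2: at line 1 remove [ejlke,zdj,ayq] add [ahrj] -> 6 lines: yyy fqk ahrj jcxnm fnuij vgdu
Hunk 3: at line 1 remove [fqk,ahrj] add [zyyj,fmng,sgqv] -> 7 lines: yyy zyyj fmng sgqv jcxnm fnuij vgdu
Hunk 4: at line 2 remove [fmng] add [zad,xzk] -> 8 lines: yyy zyyj zad xzk sgqv jcxnm fnuij vgdu
Hunk 5: at line 4 remove [sgqv] add [cqho,xro] -> 9 lines: yyy zyyj zad xzk cqho xro jcxnm fnuij vgdu
Hunk 6: at line 1 remove [zad,xzk] add [zyqg,fuo] -> 9 lines: yyy zyyj zyqg fuo cqho xro jcxnm fnuij vgdu
Hunk 7: at line 5 remove [xro,jcxnm,fnuij] add [ltf] -> 7 lines: yyy zyyj zyqg fuo cqho ltf vgdu

Answer: yyy
zyyj
zyqg
fuo
cqho
ltf
vgdu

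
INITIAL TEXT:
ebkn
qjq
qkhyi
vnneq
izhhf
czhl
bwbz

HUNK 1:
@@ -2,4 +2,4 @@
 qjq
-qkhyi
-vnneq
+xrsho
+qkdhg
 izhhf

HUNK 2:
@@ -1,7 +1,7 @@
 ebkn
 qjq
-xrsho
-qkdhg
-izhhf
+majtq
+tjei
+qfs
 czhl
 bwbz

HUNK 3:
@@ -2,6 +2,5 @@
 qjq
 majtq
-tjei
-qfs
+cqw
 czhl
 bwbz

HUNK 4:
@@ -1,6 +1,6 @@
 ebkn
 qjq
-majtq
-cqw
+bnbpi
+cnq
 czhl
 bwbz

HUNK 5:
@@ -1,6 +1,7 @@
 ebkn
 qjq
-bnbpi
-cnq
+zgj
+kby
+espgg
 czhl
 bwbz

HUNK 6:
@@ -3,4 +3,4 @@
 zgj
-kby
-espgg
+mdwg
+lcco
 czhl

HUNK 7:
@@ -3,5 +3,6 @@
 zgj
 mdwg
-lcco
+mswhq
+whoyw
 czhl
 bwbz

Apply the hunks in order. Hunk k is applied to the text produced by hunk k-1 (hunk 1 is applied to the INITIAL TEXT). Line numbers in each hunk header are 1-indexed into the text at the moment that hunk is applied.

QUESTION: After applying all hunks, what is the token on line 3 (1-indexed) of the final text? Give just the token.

Answer: zgj

Derivation:
Hunk 1: at line 2 remove [qkhyi,vnneq] add [xrsho,qkdhg] -> 7 lines: ebkn qjq xrsho qkdhg izhhf czhl bwbz
Hunk 2: at line 1 remove [xrsho,qkdhg,izhhf] add [majtq,tjei,qfs] -> 7 lines: ebkn qjq majtq tjei qfs czhl bwbz
Hunk 3: at line 2 remove [tjei,qfs] add [cqw] -> 6 lines: ebkn qjq majtq cqw czhl bwbz
Hunk 4: at line 1 remove [majtq,cqw] add [bnbpi,cnq] -> 6 lines: ebkn qjq bnbpi cnq czhl bwbz
Hunk 5: at line 1 remove [bnbpi,cnq] add [zgj,kby,espgg] -> 7 lines: ebkn qjq zgj kby espgg czhl bwbz
Hunk 6: at line 3 remove [kby,espgg] add [mdwg,lcco] -> 7 lines: ebkn qjq zgj mdwg lcco czhl bwbz
Hunk 7: at line 3 remove [lcco] add [mswhq,whoyw] -> 8 lines: ebkn qjq zgj mdwg mswhq whoyw czhl bwbz
Final line 3: zgj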